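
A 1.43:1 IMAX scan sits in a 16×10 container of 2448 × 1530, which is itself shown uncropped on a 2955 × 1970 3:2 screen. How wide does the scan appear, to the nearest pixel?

1.43:1 IMAX in 2448×1530: fills the height, so the scan is 2187.90 × 1530.00.
The 16×10 canvas is width-limited in 2955×1970, giving 2955.00 × 1846.88; scale factor 1.2071.
So the scan's width is 2187.90 × 1.2071 ≈ 2641.03.

2641 px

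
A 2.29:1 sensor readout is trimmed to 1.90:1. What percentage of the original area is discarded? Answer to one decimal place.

17.0%

1.90:1 is narrower than 2.29:1, so the crop keeps the full height and trims the width.
(1.900)/(2.290) ≈ 0.830 of the area survives, leaving 17.03% discarded.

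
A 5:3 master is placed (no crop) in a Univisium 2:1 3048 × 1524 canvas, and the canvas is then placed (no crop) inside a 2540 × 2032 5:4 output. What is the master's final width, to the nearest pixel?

First fit — 5:3 into 3048×1524 spans the height: 2540.00 × 1524.00.
Second fit — the Univisium 2:1 canvas into 2540×2032 spans the width: 2540.00 × 1270.00 (×0.8333 from 3048×1524).
Applying the same ×0.8333: 2540.00 → 2116.67.

2117 px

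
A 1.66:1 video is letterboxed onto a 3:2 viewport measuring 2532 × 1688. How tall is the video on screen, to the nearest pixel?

1525 px

Since 1.660 > 1.500, the video is width-limited.
The video is 2532 / 1.660 ≈ 1525.30 px tall.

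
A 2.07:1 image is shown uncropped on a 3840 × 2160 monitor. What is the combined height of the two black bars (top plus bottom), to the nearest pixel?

305 px

Since 2.070 > 1.778, the image is width-limited.
The image is 3840 / 2.070 ≈ 1855.07 px tall.
Leftover height: 2160 − 1855.07 = 304.93 px.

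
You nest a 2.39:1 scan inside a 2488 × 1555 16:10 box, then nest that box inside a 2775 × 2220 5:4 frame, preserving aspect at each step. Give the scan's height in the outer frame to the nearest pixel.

1161 px

First fit — 2.39:1 into 2488×1555 spans the width: 2488.00 × 1041.00.
The 16:10 canvas is width-limited in 2775×2220, giving 2775.00 × 1734.38; scale factor 1.1154.
So the scan's height is 1041.00 × 1.1154 ≈ 1161.09.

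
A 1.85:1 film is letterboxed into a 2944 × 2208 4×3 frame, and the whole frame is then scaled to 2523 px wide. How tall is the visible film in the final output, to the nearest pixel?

At 2944×2208 the film is width-limited, so height = 2944 / 1.850 ≈ 1591.35 px.
Resizing to 2523 px wide multiplies everything by 0.8570: 1591.35 → 1363.78 px.

1364 px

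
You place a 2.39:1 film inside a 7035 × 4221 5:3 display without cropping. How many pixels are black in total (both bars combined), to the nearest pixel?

Since 2.390 > 1.667, the film is width-limited.
That makes the image 2943.5146 px tall (7035 / 2.390).
Black = 4221 − 2943.5146 = 1277.4854 px.
Bar area = 1277.4854 × 7035 ≈ 8987109 px.

8987109 pixels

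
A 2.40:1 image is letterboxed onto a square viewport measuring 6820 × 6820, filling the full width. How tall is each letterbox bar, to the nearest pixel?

That makes the image 2841.67 px tall (6820 / 2.400).
6820 − 2841.67 = 3978.33 px of bars (1989.17 each).

1989 px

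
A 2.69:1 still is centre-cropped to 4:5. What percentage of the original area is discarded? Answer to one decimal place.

70.3%

Going from 2.69:1 to 4:5 means cutting width while keeping height.
Area ratio = (0.800)/(2.690) = 29.74%; the remaining 70.26% is cropped out.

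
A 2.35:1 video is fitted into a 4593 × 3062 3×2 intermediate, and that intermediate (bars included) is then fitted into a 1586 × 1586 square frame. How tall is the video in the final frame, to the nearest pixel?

2.35:1 in 4593×3062: fills the width, so the video is 4593.00 × 1954.47.
Second fit — the 3×2 canvas into 1586×1586 spans the width: 1586.00 × 1057.33 (×0.3453 from 4593×3062).
The video scales with it: height 1954.47 × 0.3453 ≈ 674.89.

675 px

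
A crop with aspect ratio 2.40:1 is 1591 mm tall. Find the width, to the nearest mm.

3818 mm

Width = 1591 × 2.400 = 3818.40.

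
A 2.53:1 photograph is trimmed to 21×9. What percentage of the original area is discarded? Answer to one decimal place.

7.8%

21×9 is narrower than 2.53:1, so the crop keeps the full height and trims the width.
Area ratio = (2.333)/(2.530) = 92.23%; the remaining 7.77% is cropped out.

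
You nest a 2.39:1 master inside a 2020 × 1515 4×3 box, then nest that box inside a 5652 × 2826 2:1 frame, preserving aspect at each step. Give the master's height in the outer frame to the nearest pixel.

1577 px

2.39:1 in 2020×1515: fills the width, so the master is 2020.00 × 845.19.
Second fit — the 4×3 canvas into 5652×2826 spans the height: 3768.00 × 2826.00 (×1.8653 from 2020×1515).
Applying the same ×1.8653: 845.19 → 1576.57.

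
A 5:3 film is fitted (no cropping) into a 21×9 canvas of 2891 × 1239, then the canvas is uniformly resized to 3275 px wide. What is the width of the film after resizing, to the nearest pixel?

Fitted into 2891×1239, the film spans the height; its width is 1239 × 5/3 ≈ 2065.00 px.
Scaling 2891 → 3275 is ×1.1328, so the width becomes 2065.00 × 1.1328 ≈ 2339.29 px.

2339 px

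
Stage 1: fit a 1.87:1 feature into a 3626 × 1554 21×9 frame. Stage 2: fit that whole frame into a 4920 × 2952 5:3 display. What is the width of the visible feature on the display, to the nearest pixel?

3943 px

First fit — 1.87:1 into 3626×1554 spans the height: 2905.98 × 1554.00.
The 21×9 canvas is width-limited in 4920×2952, giving 4920.00 × 2108.57; scale factor 1.3569.
The feature scales with it: width 2905.98 × 1.3569 ≈ 3943.03.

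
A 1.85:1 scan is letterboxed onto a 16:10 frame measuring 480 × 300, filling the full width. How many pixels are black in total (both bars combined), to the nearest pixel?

The scan is 480 / 1.850 ≈ 259.4595 px tall.
Black = 300 − 259.4595 = 40.5405 px.
That's 40.5405 × 480 ≈ 19459 black pixels.

19459 pixels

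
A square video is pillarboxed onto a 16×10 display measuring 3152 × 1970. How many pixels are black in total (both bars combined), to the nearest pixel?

2328540 pixels

square is narrower than 16×10, so it spans the full height.
That makes the image 1970.0000 px wide (1970 × 1/1).
Black = 3152 − 1970.0000 = 1182.0000 px.
Bar area = 1182.0000 × 1970 ≈ 2328540 px.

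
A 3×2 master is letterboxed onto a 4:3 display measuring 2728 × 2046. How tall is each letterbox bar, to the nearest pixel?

114 px

3×2 (1.500) > 4:3 (1.333), so the master fills the width.
The master is 2728 × 2/3 ≈ 1818.67 px tall.
Leftover height: 2046 − 1818.67 = 227.33 px → 113.67 each side.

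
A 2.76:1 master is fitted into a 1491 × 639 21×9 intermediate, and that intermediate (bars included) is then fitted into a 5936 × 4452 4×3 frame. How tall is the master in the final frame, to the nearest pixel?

2.76:1 in 1491×639: fills the width, so the master is 1491.00 × 540.22.
21×9 in 5936×4452: fills the width, so the intermediate becomes 5936.00 × 2544.00 — a scale of ×3.9812.
So the master's height is 540.22 × 3.9812 ≈ 2150.72.

2151 px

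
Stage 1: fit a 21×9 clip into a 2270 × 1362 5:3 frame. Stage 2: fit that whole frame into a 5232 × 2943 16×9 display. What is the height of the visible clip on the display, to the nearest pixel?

First fit — 21×9 into 2270×1362 spans the width: 2270.00 × 972.86.
Second fit — the 5:3 canvas into 5232×2943 spans the height: 4905.00 × 2943.00 (×2.1608 from 2270×1362).
The clip scales with it: height 972.86 × 2.1608 ≈ 2102.14.

2102 px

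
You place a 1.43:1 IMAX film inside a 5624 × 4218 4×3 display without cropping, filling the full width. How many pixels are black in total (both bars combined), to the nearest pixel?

1603587 pixels

Content height = 5624 / 1.430 ≈ 3932.8671 px.
4218 − 3932.8671 = 285.1329 px of bars.
Bar area = 285.1329 × 5624 ≈ 1603587 px.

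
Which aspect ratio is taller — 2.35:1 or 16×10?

16×10

2.35 and 16×10 = 1.6; 2.35 > 1.6. The smaller width-to-height ratio is the taller frame.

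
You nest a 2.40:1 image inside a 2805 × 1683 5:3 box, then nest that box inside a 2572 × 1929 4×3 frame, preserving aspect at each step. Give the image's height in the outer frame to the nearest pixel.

1072 px

2.40:1 in 2805×1683: fills the width, so the image is 2805.00 × 1168.75.
The 5:3 canvas is width-limited in 2572×1929, giving 2572.00 × 1543.20; scale factor 0.9169.
Applying the same ×0.9169: 1168.75 → 1071.67.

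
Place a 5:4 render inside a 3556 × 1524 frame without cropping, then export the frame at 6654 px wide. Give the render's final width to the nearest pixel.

At 3556×1524 the render is height-limited, so width = 1524 × 5/4 ≈ 1905.00 px.
The frame scales by 6654/3556 = 1.8712; 1905.00 × 1.8712 ≈ 3564.64 px.

3565 px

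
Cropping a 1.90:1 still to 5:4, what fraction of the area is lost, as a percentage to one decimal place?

34.2%

The height stays; only width is cut (since 5:4 is narrower than 1.90:1).
Fraction kept = (1.250)/(1.900) ≈ 65.79%, so 34.21% is lost.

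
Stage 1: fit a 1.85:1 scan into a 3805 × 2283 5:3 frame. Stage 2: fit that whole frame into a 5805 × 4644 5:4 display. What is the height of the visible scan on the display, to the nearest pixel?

3138 px

Inside the 3805×2283 canvas the scan is width-limited at 3805.00 × 2056.76.
5:3 in 5805×4644: fills the width, so the intermediate becomes 5805.00 × 3483.00 — a scale of ×1.5256.
The scan scales with it: height 2056.76 × 1.5256 ≈ 3137.84.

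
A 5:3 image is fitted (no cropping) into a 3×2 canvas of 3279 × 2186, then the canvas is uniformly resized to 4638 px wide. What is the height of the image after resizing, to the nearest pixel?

2783 px

In the 3279×2186 frame the image fills the width: height = 3279 × 3/5 ≈ 1967.40 px.
Resizing to 4638 px wide multiplies everything by 1.4145: 1967.40 → 2782.80 px.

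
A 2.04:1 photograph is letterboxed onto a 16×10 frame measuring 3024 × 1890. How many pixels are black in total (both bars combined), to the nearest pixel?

1232725 pixels

2.04:1 is wider than 16×10, so it spans the full width.
The photograph is 3024 / 2.040 ≈ 1482.3529 px tall.
Black = 1890 − 1482.3529 = 407.6471 px.
Across the 3024-px span: 407.6471 × 3024 ≈ 1232725 px.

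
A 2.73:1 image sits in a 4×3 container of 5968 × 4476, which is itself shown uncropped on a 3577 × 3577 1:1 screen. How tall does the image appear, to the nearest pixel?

2.73:1 in 5968×4476: fills the width, so the image is 5968.00 × 2186.08.
4×3 in 3577×3577: fills the width, so the intermediate becomes 3577.00 × 2682.75 — a scale of ×0.5994.
The image scales with it: height 2186.08 × 0.5994 ≈ 1310.26.

1310 px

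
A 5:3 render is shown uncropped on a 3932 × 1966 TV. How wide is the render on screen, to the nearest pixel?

3277 px

5:3 is narrower than Univisium 2:1, so it spans the full height.
That makes the image 3276.67 px wide (1966 × 5/3).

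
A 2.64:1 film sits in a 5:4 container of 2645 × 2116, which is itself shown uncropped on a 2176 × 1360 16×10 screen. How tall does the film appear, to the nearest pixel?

644 px

First fit — 2.64:1 into 2645×2116 spans the width: 2645.00 × 1001.89.
The 5:4 canvas is height-limited in 2176×1360, giving 1700.00 × 1360.00; scale factor 0.6427.
The film scales with it: height 1001.89 × 0.6427 ≈ 643.94.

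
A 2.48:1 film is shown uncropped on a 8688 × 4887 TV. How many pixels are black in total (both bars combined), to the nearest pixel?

2.48:1 is wider than 16:9, so it spans the full width.
Content height = 8688 / 2.480 ≈ 3503.2258 px.
Leftover height: 4887 − 3503.2258 = 1383.7742 px.
Across the 8688-px span: 1383.7742 × 8688 ≈ 12022230 px.

12022230 pixels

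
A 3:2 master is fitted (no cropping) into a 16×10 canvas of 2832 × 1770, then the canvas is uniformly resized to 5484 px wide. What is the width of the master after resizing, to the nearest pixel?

5141 px

In the 2832×1770 frame the master fills the height: width = 1770 × 3/2 ≈ 2655.00 px.
Resizing to 5484 px wide multiplies everything by 1.9364: 2655.00 → 5141.25 px.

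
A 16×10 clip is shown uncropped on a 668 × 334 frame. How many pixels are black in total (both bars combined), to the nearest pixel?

44622 pixels

16×10 (1.600) < 2:1 (2.000), so the clip fills the height.
Content width = 334 × 16/10 ≈ 534.4000 px.
Black = 668 − 534.4000 = 133.6000 px.
Across the 334-px span: 133.6000 × 334 ≈ 44622 px.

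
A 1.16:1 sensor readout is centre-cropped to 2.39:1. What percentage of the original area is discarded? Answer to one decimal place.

51.5%

2.39:1 is wider than 1.16:1, so the crop keeps the full width and trims the height.
(1.160)/(2.390) ≈ 0.485 of the area survives, leaving 51.46% discarded.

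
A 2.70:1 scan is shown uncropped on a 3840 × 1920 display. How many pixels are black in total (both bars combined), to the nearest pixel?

1911467 pixels

2.70:1 (2.700) > 2:1 (2.000), so the scan fills the width.
Content height = 3840 / 2.700 ≈ 1422.2222 px.
1920 − 1422.2222 = 497.7778 px of bars.
That's 497.7778 × 3840 ≈ 1911467 black pixels.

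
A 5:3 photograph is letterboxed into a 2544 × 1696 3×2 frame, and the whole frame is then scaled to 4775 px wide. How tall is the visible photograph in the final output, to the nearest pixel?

At 2544×1696 the photograph is width-limited, so height = 2544 × 3/5 ≈ 1526.40 px.
Scaling 2544 → 4775 is ×1.8770, so the height becomes 1526.40 × 1.8770 ≈ 2865.00 px.

2865 px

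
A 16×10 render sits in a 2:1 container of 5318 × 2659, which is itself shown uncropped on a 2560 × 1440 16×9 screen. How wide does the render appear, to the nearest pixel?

First fit — 16×10 into 5318×2659 spans the height: 4254.40 × 2659.00.
2:1 in 2560×1440: fills the width, so the intermediate becomes 2560.00 × 1280.00 — a scale of ×0.4814.
Applying the same ×0.4814: 4254.40 → 2048.00.

2048 px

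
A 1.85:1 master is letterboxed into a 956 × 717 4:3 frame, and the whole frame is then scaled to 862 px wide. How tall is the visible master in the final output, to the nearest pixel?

466 px

In the 956×717 frame the master fills the width: height = 956 / 1.850 ≈ 516.76 px.
The frame scales by 862/956 = 0.9017; 516.76 × 0.9017 ≈ 465.95 px.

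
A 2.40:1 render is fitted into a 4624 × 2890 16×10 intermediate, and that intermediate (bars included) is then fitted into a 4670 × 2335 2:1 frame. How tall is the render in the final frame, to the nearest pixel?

1557 px

First fit — 2.40:1 into 4624×2890 spans the width: 4624.00 × 1926.67.
The 16×10 canvas is height-limited in 4670×2335, giving 3736.00 × 2335.00; scale factor 0.8080.
The render scales with it: height 1926.67 × 0.8080 ≈ 1556.67.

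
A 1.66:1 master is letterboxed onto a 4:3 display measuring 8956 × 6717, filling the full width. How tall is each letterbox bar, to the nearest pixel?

661 px

That makes the image 5395.18 px tall (8956 / 1.660).
Leftover height: 6717 − 5395.18 = 1321.82 px → 660.91 each side.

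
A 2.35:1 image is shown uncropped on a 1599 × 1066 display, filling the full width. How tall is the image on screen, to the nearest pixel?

680 px

The image is 1599 / 2.350 ≈ 680.43 px tall.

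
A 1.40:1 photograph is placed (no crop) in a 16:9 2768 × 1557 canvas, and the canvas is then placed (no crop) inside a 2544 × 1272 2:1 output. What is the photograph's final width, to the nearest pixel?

Inside the 2768×1557 canvas the photograph is height-limited at 2179.80 × 1557.00.
Second fit — the 16:9 canvas into 2544×1272 spans the height: 2261.33 × 1272.00 (×0.8170 from 2768×1557).
The photograph scales with it: width 2179.80 × 0.8170 ≈ 1780.80.

1781 px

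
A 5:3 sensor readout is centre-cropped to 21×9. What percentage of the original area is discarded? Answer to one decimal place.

21×9 is wider than 5:3, so the crop keeps the full width and trims the height.
Area ratio = (1.667)/(2.333) = 71.43%; the remaining 28.57% is cropped out.

28.6%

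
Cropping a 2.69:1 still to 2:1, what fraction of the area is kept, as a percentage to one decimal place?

The height stays; only width is cut (since 2:1 is narrower than 2.69:1).
Fraction kept = (2.000)/(2.690) ≈ 74.35%.

74.3%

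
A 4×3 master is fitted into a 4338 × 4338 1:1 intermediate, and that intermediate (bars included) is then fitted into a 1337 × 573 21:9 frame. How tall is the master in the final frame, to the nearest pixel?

4×3 in 4338×4338: fills the width, so the master is 4338.00 × 3253.50.
Second fit — the 1:1 canvas into 1337×573 spans the height: 573.00 × 573.00 (×0.1321 from 4338×4338).
So the master's height is 3253.50 × 0.1321 ≈ 429.75.

430 px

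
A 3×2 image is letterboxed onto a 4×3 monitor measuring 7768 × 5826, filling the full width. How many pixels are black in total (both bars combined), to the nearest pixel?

That makes the image 5178.6667 px tall (7768 × 2/3).
5826 − 5178.6667 = 647.3333 px of bars.
That's 647.3333 × 7768 ≈ 5028485 black pixels.

5028485 pixels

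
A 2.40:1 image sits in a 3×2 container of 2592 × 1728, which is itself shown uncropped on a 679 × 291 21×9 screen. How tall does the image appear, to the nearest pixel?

2.40:1 in 2592×1728: fills the width, so the image is 2592.00 × 1080.00.
Second fit — the 3×2 canvas into 679×291 spans the height: 436.50 × 291.00 (×0.1684 from 2592×1728).
So the image's height is 1080.00 × 0.1684 ≈ 181.88.

182 px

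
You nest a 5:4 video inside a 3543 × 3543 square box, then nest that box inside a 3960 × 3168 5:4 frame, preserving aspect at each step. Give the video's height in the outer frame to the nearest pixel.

2534 px

Inside the 3543×3543 canvas the video is width-limited at 3543.00 × 2834.40.
square in 3960×3168: fills the height, so the intermediate becomes 3168.00 × 3168.00 — a scale of ×0.8942.
Applying the same ×0.8942: 2834.40 → 2534.40.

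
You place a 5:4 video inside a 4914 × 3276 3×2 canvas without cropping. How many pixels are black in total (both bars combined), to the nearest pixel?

2683044 pixels

5:4 (1.250) < 3×2 (1.500), so the video fills the height.
That makes the image 4095.0000 px wide (3276 × 5/4).
4914 − 4095.0000 = 819.0000 px of bars.
Across the 3276-px span: 819.0000 × 3276 ≈ 2683044 px.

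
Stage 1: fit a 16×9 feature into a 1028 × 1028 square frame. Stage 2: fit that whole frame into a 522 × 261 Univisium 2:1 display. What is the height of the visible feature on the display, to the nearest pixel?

147 px

First fit — 16×9 into 1028×1028 spans the width: 1028.00 × 578.25.
square in 522×261: fills the height, so the intermediate becomes 261.00 × 261.00 — a scale of ×0.2539.
The feature scales with it: height 578.25 × 0.2539 ≈ 146.81.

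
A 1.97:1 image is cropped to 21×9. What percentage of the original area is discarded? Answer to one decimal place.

15.6%

The width stays; only height is cut (since 21×9 is wider than 1.97:1).
Area ratio = (1.970)/(2.333) = 84.43%; the remaining 15.57% is cropped out.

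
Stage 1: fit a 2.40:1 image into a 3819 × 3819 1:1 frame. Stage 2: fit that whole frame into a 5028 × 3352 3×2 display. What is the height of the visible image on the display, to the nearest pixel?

1397 px

First fit — 2.40:1 into 3819×3819 spans the width: 3819.00 × 1591.25.
The 1:1 canvas is height-limited in 5028×3352, giving 3352.00 × 3352.00; scale factor 0.8777.
So the image's height is 1591.25 × 0.8777 ≈ 1396.67.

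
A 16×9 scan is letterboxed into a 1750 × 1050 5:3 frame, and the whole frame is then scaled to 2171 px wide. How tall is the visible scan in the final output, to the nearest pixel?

Fitted into 1750×1050, the scan spans the width; its height is 1750 × 9/16 ≈ 984.38 px.
The frame scales by 2171/1750 = 1.2406; 984.38 × 1.2406 ≈ 1221.19 px.

1221 px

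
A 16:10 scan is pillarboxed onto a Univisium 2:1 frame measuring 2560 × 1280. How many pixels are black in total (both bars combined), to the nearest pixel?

16:10 is narrower than Univisium 2:1, so it spans the full height.
The scan is 1280 × 16/10 ≈ 2048.0000 px wide.
Leftover width: 2560 − 2048.0000 = 512.0000 px.
That's 512.0000 × 1280 ≈ 655360 black pixels.

655360 pixels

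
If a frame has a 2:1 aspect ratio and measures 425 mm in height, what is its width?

425·2/1 = 850.

850 mm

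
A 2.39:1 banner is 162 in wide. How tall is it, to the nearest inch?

68 in

Height = 162 / 2.390 = 67.78.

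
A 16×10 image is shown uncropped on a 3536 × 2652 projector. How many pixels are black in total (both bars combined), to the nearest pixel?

1562912 pixels

16×10 is wider than 4×3, so it spans the full width.
The image is 3536 × 10/16 ≈ 2210.0000 px tall.
Black = 2652 − 2210.0000 = 442.0000 px.
That's 442.0000 × 3536 ≈ 1562912 black pixels.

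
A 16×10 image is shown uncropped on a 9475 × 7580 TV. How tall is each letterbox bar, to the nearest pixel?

829 px

Since 1.600 > 1.250, the image is width-limited.
Content height = 9475 × 10/16 ≈ 5921.88 px.
7580 − 5921.88 = 1658.12 px of bars (829.06 each).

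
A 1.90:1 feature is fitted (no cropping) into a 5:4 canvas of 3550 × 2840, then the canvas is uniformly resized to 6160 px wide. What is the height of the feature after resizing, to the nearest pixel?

At 3550×2840 the feature is width-limited, so height = 3550 / 1.900 ≈ 1868.42 px.
The frame scales by 6160/3550 = 1.7352; 1868.42 × 1.7352 ≈ 3242.11 px.

3242 px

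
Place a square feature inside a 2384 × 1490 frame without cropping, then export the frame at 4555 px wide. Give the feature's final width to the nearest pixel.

In the 2384×1490 frame the feature fills the height: width = 1490 × 1/1 ≈ 1490.00 px.
Scaling 2384 → 4555 is ×1.9107, so the width becomes 1490.00 × 1.9107 ≈ 2846.88 px.

2847 px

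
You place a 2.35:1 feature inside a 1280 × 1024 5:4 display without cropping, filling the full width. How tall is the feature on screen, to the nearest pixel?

Content height = 1280 / 2.350 ≈ 544.68 px.

545 px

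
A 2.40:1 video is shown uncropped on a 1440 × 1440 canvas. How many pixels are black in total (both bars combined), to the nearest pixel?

2.40:1 (2.400) > 1:1 (1.000), so the video fills the width.
The video is 1440 / 2.400 ≈ 600.0000 px tall.
1440 − 600.0000 = 840.0000 px of bars.
Bar area = 840.0000 × 1440 ≈ 1209600 px.

1209600 pixels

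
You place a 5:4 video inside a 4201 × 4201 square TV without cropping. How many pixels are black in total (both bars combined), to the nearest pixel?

Since 1.250 > 1.000, the video is width-limited.
Content height = 4201 × 4/5 ≈ 3360.8000 px.
Black = 4201 − 3360.8000 = 840.2000 px.
That's 840.2000 × 4201 ≈ 3529680 black pixels.

3529680 pixels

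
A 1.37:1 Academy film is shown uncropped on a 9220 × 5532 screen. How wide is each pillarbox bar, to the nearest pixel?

821 px

Since 1.370 < 1.667, the film is height-limited.
The film is 5532 × 1.370 ≈ 7578.84 px wide.
Leftover width: 9220 − 7578.84 = 1641.16 px → 820.58 each side.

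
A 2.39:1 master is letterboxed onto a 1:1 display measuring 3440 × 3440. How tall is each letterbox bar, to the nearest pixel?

1000 px

2.39:1 is wider than 1:1, so it spans the full width.
Content height = 3440 / 2.390 ≈ 1439.33 px.
Leftover height: 3440 − 1439.33 = 2000.67 px → 1000.33 each side.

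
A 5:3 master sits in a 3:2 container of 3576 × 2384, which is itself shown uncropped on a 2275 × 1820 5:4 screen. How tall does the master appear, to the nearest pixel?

1365 px

5:3 in 3576×2384: fills the width, so the master is 3576.00 × 2145.60.
Second fit — the 3:2 canvas into 2275×1820 spans the width: 2275.00 × 1516.67 (×0.6362 from 3576×2384).
So the master's height is 2145.60 × 0.6362 ≈ 1365.00.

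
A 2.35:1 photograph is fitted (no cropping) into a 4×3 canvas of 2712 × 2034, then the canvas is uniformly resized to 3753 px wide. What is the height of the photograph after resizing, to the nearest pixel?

Fitted into 2712×2034, the photograph spans the width; its height is 2712 / 2.350 ≈ 1154.04 px.
Scaling 2712 → 3753 is ×1.3838, so the height becomes 1154.04 × 1.3838 ≈ 1597.02 px.

1597 px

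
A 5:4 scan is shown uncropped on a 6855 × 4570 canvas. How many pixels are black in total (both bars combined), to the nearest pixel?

5221225 pixels

Since 1.250 < 1.500, the scan is height-limited.
The scan is 4570 × 5/4 ≈ 5712.5000 px wide.
Black = 6855 − 5712.5000 = 1142.5000 px.
Bar area = 1142.5000 × 4570 ≈ 5221225 px.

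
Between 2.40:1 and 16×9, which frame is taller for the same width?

16×9

2.4 and 16×9 = 1.778; 2.4 > 1.778. The smaller width-to-height ratio is the taller frame.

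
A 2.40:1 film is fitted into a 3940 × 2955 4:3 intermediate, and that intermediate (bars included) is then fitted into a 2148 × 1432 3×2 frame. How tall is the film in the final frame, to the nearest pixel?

2.40:1 in 3940×2955: fills the width, so the film is 3940.00 × 1641.67.
The 4:3 canvas is height-limited in 2148×1432, giving 1909.33 × 1432.00; scale factor 0.4846.
So the film's height is 1641.67 × 0.4846 ≈ 795.56.

796 px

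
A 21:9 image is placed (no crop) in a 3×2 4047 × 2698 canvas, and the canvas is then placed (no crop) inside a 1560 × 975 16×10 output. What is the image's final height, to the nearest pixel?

627 px

First fit — 21:9 into 4047×2698 spans the width: 4047.00 × 1734.43.
The 3×2 canvas is height-limited in 1560×975, giving 1462.50 × 975.00; scale factor 0.3614.
The image scales with it: height 1734.43 × 0.3614 ≈ 626.79.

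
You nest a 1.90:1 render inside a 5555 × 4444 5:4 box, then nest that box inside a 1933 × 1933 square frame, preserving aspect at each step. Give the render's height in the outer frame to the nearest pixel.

1017 px

Inside the 5555×4444 canvas the render is width-limited at 5555.00 × 2923.68.
Second fit — the 5:4 canvas into 1933×1933 spans the width: 1933.00 × 1546.40 (×0.3480 from 5555×4444).
Applying the same ×0.3480: 2923.68 → 1017.37.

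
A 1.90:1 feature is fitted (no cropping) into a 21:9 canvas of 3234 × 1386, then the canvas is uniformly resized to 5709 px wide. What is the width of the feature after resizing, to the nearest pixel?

4649 px

At 3234×1386 the feature is height-limited, so width = 1386 × 1.900 ≈ 2633.40 px.
The frame scales by 5709/3234 = 1.7653; 2633.40 × 1.7653 ≈ 4648.76 px.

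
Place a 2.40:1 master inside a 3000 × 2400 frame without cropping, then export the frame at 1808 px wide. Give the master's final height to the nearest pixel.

753 px

At 3000×2400 the master is width-limited, so height = 3000 / 2.400 ≈ 1250.00 px.
Scaling 3000 → 1808 is ×0.6027, so the height becomes 1250.00 × 0.6027 ≈ 753.33 px.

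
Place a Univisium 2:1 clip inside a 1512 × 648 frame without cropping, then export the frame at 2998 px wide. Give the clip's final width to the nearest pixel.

Fitted into 1512×648, the clip spans the height; its width is 648 × 2/1 ≈ 1296.00 px.
Resizing to 2998 px wide multiplies everything by 1.9828: 1296.00 → 2569.71 px.

2570 px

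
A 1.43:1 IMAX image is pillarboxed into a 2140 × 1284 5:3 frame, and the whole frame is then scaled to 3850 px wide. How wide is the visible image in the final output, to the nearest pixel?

At 2140×1284 the image is height-limited, so width = 1284 × 1.430 ≈ 1836.12 px.
Scaling 2140 → 3850 is ×1.7991, so the width becomes 1836.12 × 1.7991 ≈ 3303.30 px.

3303 px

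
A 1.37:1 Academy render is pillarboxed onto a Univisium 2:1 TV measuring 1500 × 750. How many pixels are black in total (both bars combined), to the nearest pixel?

Since 1.370 < 2.000, the render is height-limited.
That makes the image 1027.5000 px wide (750 × 1.370).
Black = 1500 − 1027.5000 = 472.5000 px.
Bar area = 472.5000 × 750 ≈ 354375 px.

354375 pixels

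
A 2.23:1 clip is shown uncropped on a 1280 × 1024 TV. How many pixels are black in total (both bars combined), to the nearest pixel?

576011 pixels

2.23:1 is wider than 5:4, so it spans the full width.
Content height = 1280 / 2.230 ≈ 573.9910 px.
1024 − 573.9910 = 450.0090 px of bars.
That's 450.0090 × 1280 ≈ 576011 black pixels.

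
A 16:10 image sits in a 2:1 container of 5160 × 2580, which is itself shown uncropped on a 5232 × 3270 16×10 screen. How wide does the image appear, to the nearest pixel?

4186 px

16:10 in 5160×2580: fills the height, so the image is 4128.00 × 2580.00.
2:1 in 5232×3270: fills the width, so the intermediate becomes 5232.00 × 2616.00 — a scale of ×1.0140.
Applying the same ×1.0140: 4128.00 → 4185.60.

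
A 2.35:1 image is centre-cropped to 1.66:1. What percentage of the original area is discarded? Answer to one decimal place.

29.4%

Going from 2.35:1 to 1.66:1 means cutting width while keeping height.
(1.660)/(2.350) ≈ 0.706 of the area survives, leaving 29.36% discarded.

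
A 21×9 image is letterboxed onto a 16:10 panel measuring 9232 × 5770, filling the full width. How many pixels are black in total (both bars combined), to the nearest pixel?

16741573 pixels

The image is 9232 × 9/21 ≈ 3956.5714 px tall.
Leftover height: 5770 − 3956.5714 = 1813.4286 px.
That's 1813.4286 × 9232 ≈ 16741573 black pixels.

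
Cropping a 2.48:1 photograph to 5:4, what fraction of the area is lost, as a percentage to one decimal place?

49.6%

The height stays; only width is cut (since 5:4 is narrower than 2.48:1).
(1.250)/(2.480) ≈ 0.504 of the area survives, leaving 49.60% discarded.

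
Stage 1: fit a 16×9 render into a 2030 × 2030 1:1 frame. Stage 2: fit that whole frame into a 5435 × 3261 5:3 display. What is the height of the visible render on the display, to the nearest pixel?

1834 px

Inside the 2030×2030 canvas the render is width-limited at 2030.00 × 1141.88.
1:1 in 5435×3261: fills the height, so the intermediate becomes 3261.00 × 3261.00 — a scale of ×1.6064.
The render scales with it: height 1141.88 × 1.6064 ≈ 1834.31.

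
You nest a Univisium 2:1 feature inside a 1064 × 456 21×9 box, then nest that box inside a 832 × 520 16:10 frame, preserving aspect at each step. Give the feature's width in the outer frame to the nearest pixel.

713 px

First fit — Univisium 2:1 into 1064×456 spans the height: 912.00 × 456.00.
Second fit — the 21×9 canvas into 832×520 spans the width: 832.00 × 356.57 (×0.7820 from 1064×456).
So the feature's width is 912.00 × 0.7820 ≈ 713.14.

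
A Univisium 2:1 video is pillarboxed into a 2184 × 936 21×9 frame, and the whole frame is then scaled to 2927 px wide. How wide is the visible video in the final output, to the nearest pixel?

2509 px

In the 2184×936 frame the video fills the height: width = 936 × 2/1 ≈ 1872.00 px.
The frame scales by 2927/2184 = 1.3402; 1872.00 × 1.3402 ≈ 2508.86 px.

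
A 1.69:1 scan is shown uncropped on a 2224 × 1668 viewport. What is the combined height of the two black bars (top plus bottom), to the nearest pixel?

352 px

Since 1.690 > 1.333, the scan is width-limited.
That makes the image 1315.98 px tall (2224 / 1.690).
Black = 1668 − 1315.98 = 352.02 px.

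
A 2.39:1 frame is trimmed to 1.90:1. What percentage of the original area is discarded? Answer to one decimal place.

1.90:1 is narrower than 2.39:1, so the crop keeps the full height and trims the width.
(1.900)/(2.390) ≈ 0.795 of the area survives, leaving 20.50% discarded.

20.5%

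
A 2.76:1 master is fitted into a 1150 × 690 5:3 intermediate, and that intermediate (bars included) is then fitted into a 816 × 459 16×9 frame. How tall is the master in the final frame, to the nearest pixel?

277 px

2.76:1 in 1150×690: fills the width, so the master is 1150.00 × 416.67.
5:3 in 816×459: fills the height, so the intermediate becomes 765.00 × 459.00 — a scale of ×0.6652.
The master scales with it: height 416.67 × 0.6652 ≈ 277.17.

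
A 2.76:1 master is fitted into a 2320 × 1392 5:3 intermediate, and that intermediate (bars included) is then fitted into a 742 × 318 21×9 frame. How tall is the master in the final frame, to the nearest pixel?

192 px

First fit — 2.76:1 into 2320×1392 spans the width: 2320.00 × 840.58.
Second fit — the 5:3 canvas into 742×318 spans the height: 530.00 × 318.00 (×0.2284 from 2320×1392).
So the master's height is 840.58 × 0.2284 ≈ 192.03.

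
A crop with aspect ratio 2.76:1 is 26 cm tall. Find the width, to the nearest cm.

26 × 2.760 = 71.76.

72 cm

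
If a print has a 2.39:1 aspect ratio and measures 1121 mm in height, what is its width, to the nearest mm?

1121 × 2.390 = 2679.19.

2679 mm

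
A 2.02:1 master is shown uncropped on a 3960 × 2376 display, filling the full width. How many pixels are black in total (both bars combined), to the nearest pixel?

1645792 pixels

The master is 3960 / 2.020 ≈ 1960.3960 px tall.
Black = 2376 − 1960.3960 = 415.6040 px.
Bar area = 415.6040 × 3960 ≈ 1645792 px.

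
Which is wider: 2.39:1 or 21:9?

2.39:1

2.39 and 21:9 = 2.333; 2.39 > 2.333.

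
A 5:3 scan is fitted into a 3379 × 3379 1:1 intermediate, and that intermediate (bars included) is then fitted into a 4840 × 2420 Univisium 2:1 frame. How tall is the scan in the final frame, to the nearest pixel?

1452 px

5:3 in 3379×3379: fills the width, so the scan is 3379.00 × 2027.40.
Second fit — the 1:1 canvas into 4840×2420 spans the height: 2420.00 × 2420.00 (×0.7162 from 3379×3379).
So the scan's height is 2027.40 × 0.7162 ≈ 1452.00.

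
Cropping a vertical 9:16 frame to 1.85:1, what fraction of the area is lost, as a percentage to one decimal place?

69.6%

Going from vertical 9:16 to 1.85:1 means cutting height while keeping width.
(0.562)/(1.850) ≈ 0.304 of the area survives, leaving 69.59% discarded.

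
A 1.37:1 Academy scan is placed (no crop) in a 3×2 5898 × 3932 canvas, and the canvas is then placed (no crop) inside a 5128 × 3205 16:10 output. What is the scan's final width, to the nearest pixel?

4391 px

First fit — 1.37:1 Academy into 5898×3932 spans the height: 5386.84 × 3932.00.
The 3×2 canvas is height-limited in 5128×3205, giving 4807.50 × 3205.00; scale factor 0.8151.
The scan scales with it: width 5386.84 × 0.8151 ≈ 4390.85.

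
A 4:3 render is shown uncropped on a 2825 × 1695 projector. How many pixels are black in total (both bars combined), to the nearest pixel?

957675 pixels

4:3 is narrower than 5:3, so it spans the full height.
That makes the image 2260.0000 px wide (1695 × 4/3).
Black = 2825 − 2260.0000 = 565.0000 px.
Across the 1695-px span: 565.0000 × 1695 ≈ 957675 px.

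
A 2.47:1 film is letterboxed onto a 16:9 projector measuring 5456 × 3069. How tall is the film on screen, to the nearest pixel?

2209 px

2.47:1 is wider than 16:9, so it spans the full width.
Content height = 5456 / 2.470 ≈ 2208.91 px.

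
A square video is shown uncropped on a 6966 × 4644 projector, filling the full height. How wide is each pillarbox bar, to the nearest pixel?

1161 px

The video is 4644 × 1/1 ≈ 4644.00 px wide.
6966 − 4644.00 = 2322.00 px of bars (1161.00 each).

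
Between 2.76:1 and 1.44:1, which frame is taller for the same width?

1.44:1

2.76 and 1.44; 2.76 > 1.44. The smaller width-to-height ratio is the taller frame.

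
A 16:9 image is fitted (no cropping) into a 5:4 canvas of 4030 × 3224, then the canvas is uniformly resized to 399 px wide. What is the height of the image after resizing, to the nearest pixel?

At 4030×3224 the image is width-limited, so height = 4030 × 9/16 ≈ 2266.88 px.
Scaling 4030 → 399 is ×0.0990, so the height becomes 2266.88 × 0.0990 ≈ 224.44 px.

224 px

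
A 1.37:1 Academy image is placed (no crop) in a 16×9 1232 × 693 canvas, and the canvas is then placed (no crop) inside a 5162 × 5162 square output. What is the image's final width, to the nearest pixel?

3978 px

First fit — 1.37:1 Academy into 1232×693 spans the height: 949.41 × 693.00.
16×9 in 5162×5162: fills the width, so the intermediate becomes 5162.00 × 2903.62 — a scale of ×4.1899.
Applying the same ×4.1899: 949.41 → 3977.97.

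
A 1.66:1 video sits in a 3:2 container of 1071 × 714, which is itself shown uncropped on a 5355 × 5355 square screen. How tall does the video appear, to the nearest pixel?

1.66:1 in 1071×714: fills the width, so the video is 1071.00 × 645.18.
Second fit — the 3:2 canvas into 5355×5355 spans the width: 5355.00 × 3570.00 (×5.0000 from 1071×714).
Applying the same ×5.0000: 645.18 → 3225.90.

3226 px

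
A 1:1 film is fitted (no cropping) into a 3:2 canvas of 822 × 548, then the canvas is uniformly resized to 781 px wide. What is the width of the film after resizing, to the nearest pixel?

521 px

At 822×548 the film is height-limited, so width = 548 × 1/1 ≈ 548.00 px.
The frame scales by 781/822 = 0.9501; 548.00 × 0.9501 ≈ 520.67 px.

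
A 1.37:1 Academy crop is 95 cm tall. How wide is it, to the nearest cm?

At 1.37:1 Academy, 95 × 1.370 ≈ 130.15.

130 cm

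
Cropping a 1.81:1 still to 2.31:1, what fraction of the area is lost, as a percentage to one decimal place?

Going from 1.81:1 to 2.31:1 means cutting height while keeping width.
Area ratio = (1.810)/(2.310) = 78.35%; the remaining 21.65% is cropped out.

21.6%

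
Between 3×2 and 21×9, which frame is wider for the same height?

3×2 = 1.5 and 21×9 = 2.333; 2.333 > 1.5.

21×9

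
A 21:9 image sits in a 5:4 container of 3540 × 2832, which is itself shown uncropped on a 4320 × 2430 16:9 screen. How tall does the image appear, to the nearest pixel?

1302 px

Inside the 3540×2832 canvas the image is width-limited at 3540.00 × 1517.14.
Second fit — the 5:4 canvas into 4320×2430 spans the height: 3037.50 × 2430.00 (×0.8581 from 3540×2832).
The image scales with it: height 1517.14 × 0.8581 ≈ 1301.79.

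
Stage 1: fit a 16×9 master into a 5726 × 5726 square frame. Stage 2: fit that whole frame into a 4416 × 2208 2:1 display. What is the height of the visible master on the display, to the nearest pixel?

Inside the 5726×5726 canvas the master is width-limited at 5726.00 × 3220.88.
The square canvas is height-limited in 4416×2208, giving 2208.00 × 2208.00; scale factor 0.3856.
Applying the same ×0.3856: 3220.88 → 1242.00.

1242 px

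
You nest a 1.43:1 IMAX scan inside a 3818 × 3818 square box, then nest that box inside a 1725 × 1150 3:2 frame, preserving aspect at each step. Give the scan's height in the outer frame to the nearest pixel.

First fit — 1.43:1 IMAX into 3818×3818 spans the width: 3818.00 × 2669.93.
square in 1725×1150: fills the height, so the intermediate becomes 1150.00 × 1150.00 — a scale of ×0.3012.
The scan scales with it: height 2669.93 × 0.3012 ≈ 804.20.

804 px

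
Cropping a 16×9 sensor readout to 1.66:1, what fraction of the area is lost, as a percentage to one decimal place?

The height stays; only width is cut (since 1.66:1 is narrower than 16×9).
Fraction kept = (1.660)/(1.778) ≈ 93.38%, so 6.62% is lost.

6.6%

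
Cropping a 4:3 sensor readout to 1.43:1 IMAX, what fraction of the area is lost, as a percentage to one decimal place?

6.8%

Going from 4:3 to 1.43:1 IMAX means cutting height while keeping width.
(1.333)/(1.430) ≈ 0.932 of the area survives, leaving 6.76% discarded.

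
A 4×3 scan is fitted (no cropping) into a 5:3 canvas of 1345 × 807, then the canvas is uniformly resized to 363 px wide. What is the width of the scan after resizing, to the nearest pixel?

290 px

In the 1345×807 frame the scan fills the height: width = 807 × 4/3 ≈ 1076.00 px.
Scaling 1345 → 363 is ×0.2699, so the width becomes 1076.00 × 0.2699 ≈ 290.40 px.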